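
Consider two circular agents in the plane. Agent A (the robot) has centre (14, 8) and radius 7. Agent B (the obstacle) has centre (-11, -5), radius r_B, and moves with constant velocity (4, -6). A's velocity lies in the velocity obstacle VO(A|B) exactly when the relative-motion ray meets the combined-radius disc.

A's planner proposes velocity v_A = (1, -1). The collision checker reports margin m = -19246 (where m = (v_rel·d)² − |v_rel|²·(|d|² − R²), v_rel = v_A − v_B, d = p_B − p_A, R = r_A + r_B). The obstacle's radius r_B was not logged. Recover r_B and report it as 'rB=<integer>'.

m = -19246
d = (-25, -13);  v_rel = (-3, 5),  |v_rel|² = 34
v_rel×d = (-3)·(-13) − (5)·(-25) = 164
since m = R²·34 − 164²:  R² = (26896 + -19246) / 34 = 225
R = √225 = 15  ⇒  r_B = 15 − 7 = 8

rB=8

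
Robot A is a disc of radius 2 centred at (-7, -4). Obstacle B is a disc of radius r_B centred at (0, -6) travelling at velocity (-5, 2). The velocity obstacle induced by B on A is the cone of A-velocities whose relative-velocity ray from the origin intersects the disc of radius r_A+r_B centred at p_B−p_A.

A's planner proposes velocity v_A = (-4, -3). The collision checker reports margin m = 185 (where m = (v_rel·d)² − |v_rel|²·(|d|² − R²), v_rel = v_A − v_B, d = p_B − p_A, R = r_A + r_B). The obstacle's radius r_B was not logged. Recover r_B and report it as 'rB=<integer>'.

m = 185
d = (7, -2);  v_rel = (1, -5),  |v_rel|² = 26
v_rel×d = (1)·(-2) − (-5)·(7) = 33
since m = R²·26 − 33²:  R² = (1089 + 185) / 26 = 49
R = √49 = 7  ⇒  r_B = 7 − 2 = 5

rB=5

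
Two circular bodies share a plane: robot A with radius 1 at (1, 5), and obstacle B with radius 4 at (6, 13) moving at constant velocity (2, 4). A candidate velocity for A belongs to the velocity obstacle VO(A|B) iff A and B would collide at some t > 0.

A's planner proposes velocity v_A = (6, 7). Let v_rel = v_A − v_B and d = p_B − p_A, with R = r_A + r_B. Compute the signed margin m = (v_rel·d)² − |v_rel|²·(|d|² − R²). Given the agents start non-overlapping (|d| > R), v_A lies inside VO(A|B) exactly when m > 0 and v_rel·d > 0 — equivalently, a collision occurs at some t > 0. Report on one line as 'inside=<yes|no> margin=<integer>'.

d = (5, 8),  |d|² = 89;  R = 1+4 = 5,  c = 89−5² = 64
v_rel = (4, 3),  |v_rel|² = 25;  v_rel·d = (4)·(5) + (3)·(8) = 44
25·t² − 88·t + 64 = 0  ⇒  m = 44² − 25·64 = 336
m = 336 > 0,  v_rel·d = 44 > 0  ⇒  inside

inside=yes margin=336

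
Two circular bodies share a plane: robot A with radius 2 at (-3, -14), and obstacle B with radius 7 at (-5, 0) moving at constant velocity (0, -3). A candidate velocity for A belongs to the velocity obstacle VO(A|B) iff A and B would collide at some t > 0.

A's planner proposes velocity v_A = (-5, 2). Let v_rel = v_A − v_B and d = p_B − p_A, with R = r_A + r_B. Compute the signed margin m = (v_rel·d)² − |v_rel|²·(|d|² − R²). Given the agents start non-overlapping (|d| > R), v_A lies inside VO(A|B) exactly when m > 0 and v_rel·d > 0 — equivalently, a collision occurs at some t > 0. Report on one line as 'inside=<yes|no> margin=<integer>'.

d = (-2, 14),  |d|² = 200;  R = 2+7 = 9,  c = 200−9² = 119
v_rel = (-5, 5),  |v_rel|² = 50;  v_rel·d = (-5)·(-2) + (5)·(14) = 80
50·t² − 160·t + 119 = 0  ⇒  m = 80² − 50·119 = 450
m = 450 > 0,  v_rel·d = 80 > 0  ⇒  inside

inside=yes margin=450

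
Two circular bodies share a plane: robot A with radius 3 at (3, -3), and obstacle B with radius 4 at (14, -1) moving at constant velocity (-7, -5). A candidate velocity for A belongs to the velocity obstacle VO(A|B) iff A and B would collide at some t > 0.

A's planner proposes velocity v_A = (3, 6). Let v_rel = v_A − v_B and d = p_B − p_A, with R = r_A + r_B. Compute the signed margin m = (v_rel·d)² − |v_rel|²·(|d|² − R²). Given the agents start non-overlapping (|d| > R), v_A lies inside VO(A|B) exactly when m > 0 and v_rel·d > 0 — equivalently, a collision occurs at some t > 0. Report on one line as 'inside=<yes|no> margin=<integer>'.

d = (11, 2),  |d|² = 125;  R = 3+4 = 7,  c = 125−7² = 76
v_rel = (10, 11),  |v_rel|² = 221;  v_rel·d = (10)·(11) + (11)·(2) = 132
221·t² − 264·t + 76 = 0  ⇒  m = 132² − 221·76 = 628
m = 628 > 0,  v_rel·d = 132 > 0  ⇒  inside

inside=yes margin=628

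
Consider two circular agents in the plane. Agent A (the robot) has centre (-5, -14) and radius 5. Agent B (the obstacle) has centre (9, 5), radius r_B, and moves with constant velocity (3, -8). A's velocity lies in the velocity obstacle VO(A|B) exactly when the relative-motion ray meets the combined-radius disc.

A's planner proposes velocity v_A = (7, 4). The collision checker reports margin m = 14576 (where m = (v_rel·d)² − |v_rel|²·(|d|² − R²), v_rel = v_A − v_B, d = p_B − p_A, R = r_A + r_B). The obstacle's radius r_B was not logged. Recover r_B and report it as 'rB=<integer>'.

m = 14576
d = (14, 19);  v_rel = (4, 12),  |v_rel|² = 160
v_rel×d = (4)·(19) − (12)·(14) = -92
since m = R²·160 − (-92)²:  R² = (8464 + 14576) / 160 = 144
R = √144 = 12  ⇒  r_B = 12 − 5 = 7

rB=7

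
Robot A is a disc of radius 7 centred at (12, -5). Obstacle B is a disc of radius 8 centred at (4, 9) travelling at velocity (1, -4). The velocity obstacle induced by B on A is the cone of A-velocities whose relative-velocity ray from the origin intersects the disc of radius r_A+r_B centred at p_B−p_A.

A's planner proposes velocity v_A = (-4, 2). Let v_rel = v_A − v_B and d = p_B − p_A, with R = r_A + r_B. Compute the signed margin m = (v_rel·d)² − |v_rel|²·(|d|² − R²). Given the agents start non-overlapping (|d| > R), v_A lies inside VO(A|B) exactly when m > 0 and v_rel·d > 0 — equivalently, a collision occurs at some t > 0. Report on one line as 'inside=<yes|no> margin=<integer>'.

d = (-8, 14),  |d|² = 260;  R = 7+8 = 15,  c = 260−15² = 35
v_rel = (-5, 6),  |v_rel|² = 61;  v_rel·d = (-5)·(-8) + (6)·(14) = 124
61·t² − 248·t + 35 = 0  ⇒  m = 124² − 61·35 = 13241
m = 13241 > 0,  v_rel·d = 124 > 0  ⇒  inside

inside=yes margin=13241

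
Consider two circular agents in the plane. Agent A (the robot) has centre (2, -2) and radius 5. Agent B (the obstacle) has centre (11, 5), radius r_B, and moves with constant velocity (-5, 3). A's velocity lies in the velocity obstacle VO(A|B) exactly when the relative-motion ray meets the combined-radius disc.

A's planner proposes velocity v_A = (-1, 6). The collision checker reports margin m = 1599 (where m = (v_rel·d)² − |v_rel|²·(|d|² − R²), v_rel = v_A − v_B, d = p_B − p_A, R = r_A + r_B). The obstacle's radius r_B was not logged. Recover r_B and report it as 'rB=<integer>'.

m = 1599
d = (9, 7);  v_rel = (4, 3),  |v_rel|² = 25
v_rel×d = (4)·(7) − (3)·(9) = 1
since m = R²·25 − 1²:  R² = (1 + 1599) / 25 = 64
R = √64 = 8  ⇒  r_B = 8 − 5 = 3

rB=3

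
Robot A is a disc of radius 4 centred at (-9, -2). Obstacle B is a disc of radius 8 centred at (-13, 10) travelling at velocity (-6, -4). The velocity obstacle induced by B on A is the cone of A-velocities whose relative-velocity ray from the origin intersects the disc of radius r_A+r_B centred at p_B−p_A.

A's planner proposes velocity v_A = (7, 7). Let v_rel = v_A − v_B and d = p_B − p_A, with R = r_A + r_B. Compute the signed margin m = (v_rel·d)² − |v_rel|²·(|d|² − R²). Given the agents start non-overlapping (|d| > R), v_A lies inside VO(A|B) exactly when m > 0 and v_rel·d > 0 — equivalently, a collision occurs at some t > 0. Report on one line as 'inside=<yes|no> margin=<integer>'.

d = (-4, 12),  |d|² = 160;  R = 4+8 = 12,  c = 160−12² = 16
v_rel = (13, 11),  |v_rel|² = 290;  v_rel·d = (13)·(-4) + (11)·(12) = 80
290·t² − 160·t + 16 = 0  ⇒  m = 80² − 290·16 = 1760
m = 1760 > 0,  v_rel·d = 80 > 0  ⇒  inside

inside=yes margin=1760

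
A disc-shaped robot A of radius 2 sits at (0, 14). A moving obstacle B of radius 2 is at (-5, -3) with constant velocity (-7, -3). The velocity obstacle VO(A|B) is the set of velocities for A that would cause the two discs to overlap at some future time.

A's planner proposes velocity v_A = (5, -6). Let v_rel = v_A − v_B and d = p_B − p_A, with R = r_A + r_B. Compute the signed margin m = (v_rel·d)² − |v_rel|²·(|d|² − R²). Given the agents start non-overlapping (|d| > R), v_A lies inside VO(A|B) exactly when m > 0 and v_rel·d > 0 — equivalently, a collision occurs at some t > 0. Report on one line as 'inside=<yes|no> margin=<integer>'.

d = (-5, -17),  |d|² = 314;  R = 2+2 = 4,  c = 314−4² = 298
v_rel = (12, -3),  |v_rel|² = 153;  v_rel·d = (12)·(-5) + (-3)·(-17) = -9
153·t² + 18·t + 298 = 0  ⇒  m = (-9)² − 153·298 = -45513
m = -45513 < 0,  v_rel·d = -9 < 0  ⇒  outside

inside=no margin=-45513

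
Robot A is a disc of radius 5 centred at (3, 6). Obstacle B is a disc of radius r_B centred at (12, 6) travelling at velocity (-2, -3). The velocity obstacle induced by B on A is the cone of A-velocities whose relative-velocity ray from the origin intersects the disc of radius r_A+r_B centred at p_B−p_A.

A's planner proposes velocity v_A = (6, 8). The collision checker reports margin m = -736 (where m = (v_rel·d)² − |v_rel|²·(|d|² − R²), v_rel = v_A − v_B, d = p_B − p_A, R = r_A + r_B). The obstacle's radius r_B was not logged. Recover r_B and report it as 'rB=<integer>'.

m = -736
d = (9, 0);  v_rel = (8, 11),  |v_rel|² = 185
v_rel×d = (8)·(0) − (11)·(9) = -99
since m = R²·185 − (-99)²:  R² = (9801 + -736) / 185 = 49
R = √49 = 7  ⇒  r_B = 7 − 5 = 2

rB=2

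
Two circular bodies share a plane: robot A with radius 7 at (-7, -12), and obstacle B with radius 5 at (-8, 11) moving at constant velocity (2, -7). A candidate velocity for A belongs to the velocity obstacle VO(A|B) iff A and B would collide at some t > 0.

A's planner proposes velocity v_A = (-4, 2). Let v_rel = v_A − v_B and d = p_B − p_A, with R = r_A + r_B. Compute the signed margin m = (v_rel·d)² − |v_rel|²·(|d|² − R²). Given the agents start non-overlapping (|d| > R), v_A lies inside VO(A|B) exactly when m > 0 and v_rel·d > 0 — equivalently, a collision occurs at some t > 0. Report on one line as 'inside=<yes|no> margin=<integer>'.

d = (-1, 23),  |d|² = 530;  R = 7+5 = 12,  c = 530−12² = 386
v_rel = (-6, 9),  |v_rel|² = 117;  v_rel·d = (-6)·(-1) + (9)·(23) = 213
117·t² − 426·t + 386 = 0  ⇒  m = 213² − 117·386 = 207
m = 207 > 0,  v_rel·d = 213 > 0  ⇒  inside

inside=yes margin=207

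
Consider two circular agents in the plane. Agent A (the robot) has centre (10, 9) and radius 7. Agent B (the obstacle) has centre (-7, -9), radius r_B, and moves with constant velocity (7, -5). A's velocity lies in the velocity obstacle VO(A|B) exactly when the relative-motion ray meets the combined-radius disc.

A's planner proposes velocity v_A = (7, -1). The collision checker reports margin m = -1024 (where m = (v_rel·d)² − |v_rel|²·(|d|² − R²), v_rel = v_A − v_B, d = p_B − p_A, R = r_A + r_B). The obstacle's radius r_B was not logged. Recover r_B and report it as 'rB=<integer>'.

m = -1024
d = (-17, -18);  v_rel = (0, 4),  |v_rel|² = 16
v_rel×d = (0)·(-18) − (4)·(-17) = 68
since m = R²·16 − 68²:  R² = (4624 + -1024) / 16 = 225
R = √225 = 15  ⇒  r_B = 15 − 7 = 8

rB=8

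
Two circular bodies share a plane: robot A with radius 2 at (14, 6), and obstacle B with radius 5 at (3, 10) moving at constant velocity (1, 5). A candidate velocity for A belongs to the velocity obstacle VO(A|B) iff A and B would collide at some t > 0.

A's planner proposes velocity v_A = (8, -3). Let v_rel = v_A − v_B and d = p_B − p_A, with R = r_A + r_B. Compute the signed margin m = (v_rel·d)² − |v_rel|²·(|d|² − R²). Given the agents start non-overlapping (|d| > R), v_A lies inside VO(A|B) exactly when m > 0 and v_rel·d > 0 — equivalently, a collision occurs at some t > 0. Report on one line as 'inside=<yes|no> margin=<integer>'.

d = (-11, 4),  |d|² = 137;  R = 2+5 = 7,  c = 137−7² = 88
v_rel = (7, -8),  |v_rel|² = 113;  v_rel·d = (7)·(-11) + (-8)·(4) = -109
113·t² + 218·t + 88 = 0  ⇒  m = (-109)² − 113·88 = 1937
m = 1937 > 0,  v_rel·d = -109 < 0  ⇒  outside

inside=no margin=1937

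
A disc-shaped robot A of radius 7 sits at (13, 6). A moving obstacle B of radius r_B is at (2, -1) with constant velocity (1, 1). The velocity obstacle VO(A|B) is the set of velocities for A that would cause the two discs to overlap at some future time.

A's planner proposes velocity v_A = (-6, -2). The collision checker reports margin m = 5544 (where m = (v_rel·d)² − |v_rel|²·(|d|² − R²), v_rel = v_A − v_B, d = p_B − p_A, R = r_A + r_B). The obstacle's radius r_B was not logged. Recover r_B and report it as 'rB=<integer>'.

m = 5544
d = (-11, -7);  v_rel = (-7, -3),  |v_rel|² = 58
v_rel×d = (-7)·(-7) − (-3)·(-11) = 16
since m = R²·58 − 16²:  R² = (256 + 5544) / 58 = 100
R = √100 = 10  ⇒  r_B = 10 − 7 = 3

rB=3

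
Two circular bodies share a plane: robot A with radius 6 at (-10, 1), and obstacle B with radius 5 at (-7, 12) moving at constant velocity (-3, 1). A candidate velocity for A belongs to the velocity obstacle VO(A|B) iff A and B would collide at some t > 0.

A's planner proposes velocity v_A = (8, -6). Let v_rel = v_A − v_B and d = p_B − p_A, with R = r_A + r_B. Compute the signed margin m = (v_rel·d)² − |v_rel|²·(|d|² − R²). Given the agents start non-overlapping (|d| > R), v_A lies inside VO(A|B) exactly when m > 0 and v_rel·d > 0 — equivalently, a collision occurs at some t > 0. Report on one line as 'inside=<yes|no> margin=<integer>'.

d = (3, 11),  |d|² = 130;  R = 6+5 = 11,  c = 130−11² = 9
v_rel = (11, -7),  |v_rel|² = 170;  v_rel·d = (11)·(3) + (-7)·(11) = -44
170·t² + 88·t + 9 = 0  ⇒  m = (-44)² − 170·9 = 406
m = 406 > 0,  v_rel·d = -44 < 0  ⇒  outside

inside=no margin=406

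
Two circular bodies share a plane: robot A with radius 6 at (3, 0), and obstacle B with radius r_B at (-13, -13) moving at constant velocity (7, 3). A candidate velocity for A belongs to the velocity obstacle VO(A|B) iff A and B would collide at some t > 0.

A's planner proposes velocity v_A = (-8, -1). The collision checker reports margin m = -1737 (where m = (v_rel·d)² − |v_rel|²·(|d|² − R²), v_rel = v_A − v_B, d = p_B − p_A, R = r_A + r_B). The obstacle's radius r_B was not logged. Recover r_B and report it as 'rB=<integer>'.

m = -1737
d = (-16, -13);  v_rel = (-15, -4),  |v_rel|² = 241
v_rel×d = (-15)·(-13) − (-4)·(-16) = 131
since m = R²·241 − 131²:  R² = (17161 + -1737) / 241 = 64
R = √64 = 8  ⇒  r_B = 8 − 6 = 2

rB=2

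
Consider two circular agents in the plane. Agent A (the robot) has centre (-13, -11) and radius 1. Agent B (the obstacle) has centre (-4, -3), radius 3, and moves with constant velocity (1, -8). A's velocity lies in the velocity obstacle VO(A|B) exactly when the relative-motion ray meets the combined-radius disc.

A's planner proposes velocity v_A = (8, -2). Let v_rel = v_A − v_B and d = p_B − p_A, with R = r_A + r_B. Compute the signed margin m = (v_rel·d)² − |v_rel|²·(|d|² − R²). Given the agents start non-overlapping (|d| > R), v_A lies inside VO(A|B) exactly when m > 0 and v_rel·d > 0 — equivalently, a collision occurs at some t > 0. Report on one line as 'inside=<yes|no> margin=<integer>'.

d = (9, 8),  |d|² = 145;  R = 1+3 = 4,  c = 145−4² = 129
v_rel = (7, 6),  |v_rel|² = 85;  v_rel·d = (7)·(9) + (6)·(8) = 111
85·t² − 222·t + 129 = 0  ⇒  m = 111² − 85·129 = 1356
m = 1356 > 0,  v_rel·d = 111 > 0  ⇒  inside

inside=yes margin=1356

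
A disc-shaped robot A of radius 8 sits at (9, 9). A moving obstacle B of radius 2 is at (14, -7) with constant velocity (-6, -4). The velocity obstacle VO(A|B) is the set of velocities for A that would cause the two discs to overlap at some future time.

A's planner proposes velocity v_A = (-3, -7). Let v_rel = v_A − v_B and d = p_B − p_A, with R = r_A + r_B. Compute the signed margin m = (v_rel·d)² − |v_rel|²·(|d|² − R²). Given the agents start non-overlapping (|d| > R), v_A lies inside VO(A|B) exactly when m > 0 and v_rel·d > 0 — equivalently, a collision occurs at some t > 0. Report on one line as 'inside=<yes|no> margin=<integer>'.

d = (5, -16),  |d|² = 281;  R = 8+2 = 10,  c = 281−10² = 181
v_rel = (3, -3),  |v_rel|² = 18;  v_rel·d = (3)·(5) + (-3)·(-16) = 63
18·t² − 126·t + 181 = 0  ⇒  m = 63² − 18·181 = 711
m = 711 > 0,  v_rel·d = 63 > 0  ⇒  inside

inside=yes margin=711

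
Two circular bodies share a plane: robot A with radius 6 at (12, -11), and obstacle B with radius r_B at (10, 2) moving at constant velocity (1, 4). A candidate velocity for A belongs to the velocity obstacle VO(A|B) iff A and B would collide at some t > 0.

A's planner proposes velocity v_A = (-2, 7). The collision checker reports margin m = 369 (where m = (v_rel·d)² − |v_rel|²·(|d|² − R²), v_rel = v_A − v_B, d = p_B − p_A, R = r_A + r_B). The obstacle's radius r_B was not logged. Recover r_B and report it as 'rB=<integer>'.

m = 369
d = (-2, 13);  v_rel = (-3, 3),  |v_rel|² = 18
v_rel×d = (-3)·(13) − (3)·(-2) = -33
since m = R²·18 − (-33)²:  R² = (1089 + 369) / 18 = 81
R = √81 = 9  ⇒  r_B = 9 − 6 = 3

rB=3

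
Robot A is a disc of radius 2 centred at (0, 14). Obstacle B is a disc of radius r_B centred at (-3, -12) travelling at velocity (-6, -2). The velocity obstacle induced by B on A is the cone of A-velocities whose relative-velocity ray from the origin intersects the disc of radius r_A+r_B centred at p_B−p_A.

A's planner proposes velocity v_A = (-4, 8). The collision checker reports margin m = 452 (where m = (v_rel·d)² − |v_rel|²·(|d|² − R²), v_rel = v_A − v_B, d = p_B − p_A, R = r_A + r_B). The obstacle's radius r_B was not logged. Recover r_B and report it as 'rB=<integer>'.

m = 452
d = (-3, -26);  v_rel = (2, 10),  |v_rel|² = 104
v_rel×d = (2)·(-26) − (10)·(-3) = -22
since m = R²·104 − (-22)²:  R² = (484 + 452) / 104 = 9
R = √9 = 3  ⇒  r_B = 3 − 2 = 1

rB=1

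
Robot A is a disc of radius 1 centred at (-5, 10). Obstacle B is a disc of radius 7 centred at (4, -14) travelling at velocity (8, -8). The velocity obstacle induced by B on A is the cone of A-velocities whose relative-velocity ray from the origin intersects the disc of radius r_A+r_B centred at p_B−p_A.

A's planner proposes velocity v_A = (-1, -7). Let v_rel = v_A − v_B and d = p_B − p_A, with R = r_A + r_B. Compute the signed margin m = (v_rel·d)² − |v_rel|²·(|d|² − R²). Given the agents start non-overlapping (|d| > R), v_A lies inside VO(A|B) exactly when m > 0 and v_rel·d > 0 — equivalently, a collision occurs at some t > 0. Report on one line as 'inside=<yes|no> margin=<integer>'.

d = (9, -24),  |d|² = 657;  R = 1+7 = 8,  c = 657−8² = 593
v_rel = (-9, 1),  |v_rel|² = 82;  v_rel·d = (-9)·(9) + (1)·(-24) = -105
82·t² + 210·t + 593 = 0  ⇒  m = (-105)² − 82·593 = -37601
m = -37601 < 0,  v_rel·d = -105 < 0  ⇒  outside

inside=no margin=-37601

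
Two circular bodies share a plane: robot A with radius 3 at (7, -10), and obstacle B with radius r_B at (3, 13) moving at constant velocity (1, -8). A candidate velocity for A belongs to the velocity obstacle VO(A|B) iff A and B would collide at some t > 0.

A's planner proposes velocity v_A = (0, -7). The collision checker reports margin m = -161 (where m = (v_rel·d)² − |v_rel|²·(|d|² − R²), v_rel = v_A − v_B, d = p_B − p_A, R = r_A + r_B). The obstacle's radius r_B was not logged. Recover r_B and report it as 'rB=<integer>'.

m = -161
d = (-4, 23);  v_rel = (-1, 1),  |v_rel|² = 2
v_rel×d = (-1)·(23) − (1)·(-4) = -19
since m = R²·2 − (-19)²:  R² = (361 + -161) / 2 = 100
R = √100 = 10  ⇒  r_B = 10 − 3 = 7

rB=7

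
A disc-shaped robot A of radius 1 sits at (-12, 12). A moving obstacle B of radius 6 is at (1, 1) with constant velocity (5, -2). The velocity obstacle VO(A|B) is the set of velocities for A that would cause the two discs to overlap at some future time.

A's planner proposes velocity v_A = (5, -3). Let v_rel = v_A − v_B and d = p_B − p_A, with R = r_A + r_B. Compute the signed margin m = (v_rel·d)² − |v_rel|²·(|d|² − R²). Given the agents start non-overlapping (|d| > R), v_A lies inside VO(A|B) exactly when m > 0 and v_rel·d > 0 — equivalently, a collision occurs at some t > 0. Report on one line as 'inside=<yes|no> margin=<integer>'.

d = (13, -11),  |d|² = 290;  R = 1+6 = 7,  c = 290−7² = 241
v_rel = (0, -1),  |v_rel|² = 1;  v_rel·d = (0)·(13) + (-1)·(-11) = 11
1·t² − 22·t + 241 = 0  ⇒  m = 11² − 1·241 = -120
m = -120 < 0,  v_rel·d = 11 > 0  ⇒  outside

inside=no margin=-120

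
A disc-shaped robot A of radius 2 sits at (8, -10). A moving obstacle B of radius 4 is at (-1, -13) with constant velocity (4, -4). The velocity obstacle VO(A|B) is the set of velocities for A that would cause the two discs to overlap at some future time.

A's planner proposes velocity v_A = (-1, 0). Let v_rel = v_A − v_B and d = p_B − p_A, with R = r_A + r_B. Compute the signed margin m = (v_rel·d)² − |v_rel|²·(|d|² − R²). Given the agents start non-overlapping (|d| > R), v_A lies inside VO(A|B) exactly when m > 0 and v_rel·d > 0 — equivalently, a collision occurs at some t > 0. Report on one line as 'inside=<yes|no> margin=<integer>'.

d = (-9, -3),  |d|² = 90;  R = 2+4 = 6,  c = 90−6² = 54
v_rel = (-5, 4),  |v_rel|² = 41;  v_rel·d = (-5)·(-9) + (4)·(-3) = 33
41·t² − 66·t + 54 = 0  ⇒  m = 33² − 41·54 = -1125
m = -1125 < 0,  v_rel·d = 33 > 0  ⇒  outside

inside=no margin=-1125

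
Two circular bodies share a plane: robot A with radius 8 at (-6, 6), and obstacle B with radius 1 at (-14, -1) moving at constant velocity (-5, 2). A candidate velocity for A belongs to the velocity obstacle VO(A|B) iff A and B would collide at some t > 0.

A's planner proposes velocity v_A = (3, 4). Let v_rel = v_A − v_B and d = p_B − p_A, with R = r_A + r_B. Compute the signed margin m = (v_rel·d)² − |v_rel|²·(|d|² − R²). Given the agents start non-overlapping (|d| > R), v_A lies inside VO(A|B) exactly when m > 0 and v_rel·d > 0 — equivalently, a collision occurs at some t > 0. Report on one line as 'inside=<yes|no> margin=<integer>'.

d = (-8, -7),  |d|² = 113;  R = 8+1 = 9,  c = 113−9² = 32
v_rel = (8, 2),  |v_rel|² = 68;  v_rel·d = (8)·(-8) + (2)·(-7) = -78
68·t² + 156·t + 32 = 0  ⇒  m = (-78)² − 68·32 = 3908
m = 3908 > 0,  v_rel·d = -78 < 0  ⇒  outside

inside=no margin=3908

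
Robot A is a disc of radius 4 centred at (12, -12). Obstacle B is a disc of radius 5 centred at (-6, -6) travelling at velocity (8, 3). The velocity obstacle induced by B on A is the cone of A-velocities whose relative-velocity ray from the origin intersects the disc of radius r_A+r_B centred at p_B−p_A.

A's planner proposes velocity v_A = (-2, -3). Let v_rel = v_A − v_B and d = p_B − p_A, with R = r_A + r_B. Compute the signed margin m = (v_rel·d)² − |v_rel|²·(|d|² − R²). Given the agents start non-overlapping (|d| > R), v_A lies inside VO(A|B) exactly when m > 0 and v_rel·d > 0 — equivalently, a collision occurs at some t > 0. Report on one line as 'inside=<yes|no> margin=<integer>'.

d = (-18, 6),  |d|² = 360;  R = 4+5 = 9,  c = 360−9² = 279
v_rel = (-10, -6),  |v_rel|² = 136;  v_rel·d = (-10)·(-18) + (-6)·(6) = 144
136·t² − 288·t + 279 = 0  ⇒  m = 144² − 136·279 = -17208
m = -17208 < 0,  v_rel·d = 144 > 0  ⇒  outside

inside=no margin=-17208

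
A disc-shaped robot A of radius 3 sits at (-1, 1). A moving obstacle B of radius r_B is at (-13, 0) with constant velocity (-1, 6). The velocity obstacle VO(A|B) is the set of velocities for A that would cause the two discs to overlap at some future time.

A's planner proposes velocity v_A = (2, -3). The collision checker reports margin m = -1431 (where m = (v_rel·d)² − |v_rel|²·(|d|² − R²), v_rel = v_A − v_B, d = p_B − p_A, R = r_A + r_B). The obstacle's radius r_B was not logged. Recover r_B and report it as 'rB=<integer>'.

m = -1431
d = (-12, -1);  v_rel = (3, -9),  |v_rel|² = 90
v_rel×d = (3)·(-1) − (-9)·(-12) = -111
since m = R²·90 − (-111)²:  R² = (12321 + -1431) / 90 = 121
R = √121 = 11  ⇒  r_B = 11 − 3 = 8

rB=8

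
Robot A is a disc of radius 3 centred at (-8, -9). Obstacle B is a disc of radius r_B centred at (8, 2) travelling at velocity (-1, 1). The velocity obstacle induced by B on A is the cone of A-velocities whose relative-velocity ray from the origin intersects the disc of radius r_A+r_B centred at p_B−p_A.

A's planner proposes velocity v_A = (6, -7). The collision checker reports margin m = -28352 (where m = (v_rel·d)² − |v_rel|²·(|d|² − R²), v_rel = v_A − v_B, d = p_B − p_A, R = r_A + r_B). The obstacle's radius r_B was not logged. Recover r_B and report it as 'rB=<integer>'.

m = -28352
d = (16, 11);  v_rel = (7, -8),  |v_rel|² = 113
v_rel×d = (7)·(11) − (-8)·(16) = 205
since m = R²·113 − 205²:  R² = (42025 + -28352) / 113 = 121
R = √121 = 11  ⇒  r_B = 11 − 3 = 8

rB=8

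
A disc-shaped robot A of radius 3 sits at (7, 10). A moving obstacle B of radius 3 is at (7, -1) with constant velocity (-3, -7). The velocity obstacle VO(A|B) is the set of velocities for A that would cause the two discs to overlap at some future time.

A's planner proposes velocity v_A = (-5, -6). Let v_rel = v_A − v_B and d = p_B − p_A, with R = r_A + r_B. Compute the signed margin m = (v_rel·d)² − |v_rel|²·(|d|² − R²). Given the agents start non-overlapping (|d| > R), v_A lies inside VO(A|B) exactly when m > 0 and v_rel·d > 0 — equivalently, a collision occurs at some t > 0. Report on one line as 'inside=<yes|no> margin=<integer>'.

d = (0, -11),  |d|² = 121;  R = 3+3 = 6,  c = 121−6² = 85
v_rel = (-2, 1),  |v_rel|² = 5;  v_rel·d = (-2)·(0) + (1)·(-11) = -11
5·t² + 22·t + 85 = 0  ⇒  m = (-11)² − 5·85 = -304
m = -304 < 0,  v_rel·d = -11 < 0  ⇒  outside

inside=no margin=-304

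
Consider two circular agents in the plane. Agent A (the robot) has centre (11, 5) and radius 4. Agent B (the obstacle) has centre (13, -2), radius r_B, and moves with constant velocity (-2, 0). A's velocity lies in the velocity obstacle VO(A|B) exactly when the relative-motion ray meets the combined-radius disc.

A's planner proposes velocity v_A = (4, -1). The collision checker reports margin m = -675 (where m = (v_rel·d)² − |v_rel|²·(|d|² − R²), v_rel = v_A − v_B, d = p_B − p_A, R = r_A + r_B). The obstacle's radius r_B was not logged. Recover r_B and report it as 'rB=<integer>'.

m = -675
d = (2, -7);  v_rel = (6, -1),  |v_rel|² = 37
v_rel×d = (6)·(-7) − (-1)·(2) = -40
since m = R²·37 − (-40)²:  R² = (1600 + -675) / 37 = 25
R = √25 = 5  ⇒  r_B = 5 − 4 = 1

rB=1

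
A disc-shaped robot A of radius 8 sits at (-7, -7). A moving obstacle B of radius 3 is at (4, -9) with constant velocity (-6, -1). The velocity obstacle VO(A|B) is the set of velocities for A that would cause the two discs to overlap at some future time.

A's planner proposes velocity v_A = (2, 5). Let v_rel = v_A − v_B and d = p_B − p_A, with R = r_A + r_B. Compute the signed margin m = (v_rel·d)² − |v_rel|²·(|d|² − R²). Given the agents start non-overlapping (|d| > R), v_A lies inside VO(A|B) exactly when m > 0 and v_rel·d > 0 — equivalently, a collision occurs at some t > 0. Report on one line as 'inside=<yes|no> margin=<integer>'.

d = (11, -2),  |d|² = 125;  R = 8+3 = 11,  c = 125−11² = 4
v_rel = (8, 6),  |v_rel|² = 100;  v_rel·d = (8)·(11) + (6)·(-2) = 76
100·t² − 152·t + 4 = 0  ⇒  m = 76² − 100·4 = 5376
m = 5376 > 0,  v_rel·d = 76 > 0  ⇒  inside

inside=yes margin=5376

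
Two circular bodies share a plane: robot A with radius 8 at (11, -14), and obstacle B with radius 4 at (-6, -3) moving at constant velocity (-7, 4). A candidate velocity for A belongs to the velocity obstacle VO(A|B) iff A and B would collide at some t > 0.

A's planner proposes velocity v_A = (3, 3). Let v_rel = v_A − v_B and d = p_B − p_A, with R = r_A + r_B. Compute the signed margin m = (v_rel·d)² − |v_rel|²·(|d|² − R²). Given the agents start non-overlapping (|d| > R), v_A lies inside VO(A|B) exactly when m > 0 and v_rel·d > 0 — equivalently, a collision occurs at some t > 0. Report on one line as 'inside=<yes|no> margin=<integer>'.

d = (-17, 11),  |d|² = 410;  R = 8+4 = 12,  c = 410−12² = 266
v_rel = (10, -1),  |v_rel|² = 101;  v_rel·d = (10)·(-17) + (-1)·(11) = -181
101·t² + 362·t + 266 = 0  ⇒  m = (-181)² − 101·266 = 5895
m = 5895 > 0,  v_rel·d = -181 < 0  ⇒  outside

inside=no margin=5895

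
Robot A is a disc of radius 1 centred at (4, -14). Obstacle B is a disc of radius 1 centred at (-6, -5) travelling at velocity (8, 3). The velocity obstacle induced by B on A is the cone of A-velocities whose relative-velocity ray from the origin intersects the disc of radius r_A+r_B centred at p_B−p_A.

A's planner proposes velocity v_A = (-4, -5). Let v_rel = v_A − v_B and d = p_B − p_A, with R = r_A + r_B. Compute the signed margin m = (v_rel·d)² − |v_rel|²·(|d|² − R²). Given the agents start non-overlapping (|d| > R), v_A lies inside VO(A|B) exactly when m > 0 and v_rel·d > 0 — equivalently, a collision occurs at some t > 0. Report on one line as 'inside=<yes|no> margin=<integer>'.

d = (-10, 9),  |d|² = 181;  R = 1+1 = 2,  c = 181−2² = 177
v_rel = (-12, -8),  |v_rel|² = 208;  v_rel·d = (-12)·(-10) + (-8)·(9) = 48
208·t² − 96·t + 177 = 0  ⇒  m = 48² − 208·177 = -34512
m = -34512 < 0,  v_rel·d = 48 > 0  ⇒  outside

inside=no margin=-34512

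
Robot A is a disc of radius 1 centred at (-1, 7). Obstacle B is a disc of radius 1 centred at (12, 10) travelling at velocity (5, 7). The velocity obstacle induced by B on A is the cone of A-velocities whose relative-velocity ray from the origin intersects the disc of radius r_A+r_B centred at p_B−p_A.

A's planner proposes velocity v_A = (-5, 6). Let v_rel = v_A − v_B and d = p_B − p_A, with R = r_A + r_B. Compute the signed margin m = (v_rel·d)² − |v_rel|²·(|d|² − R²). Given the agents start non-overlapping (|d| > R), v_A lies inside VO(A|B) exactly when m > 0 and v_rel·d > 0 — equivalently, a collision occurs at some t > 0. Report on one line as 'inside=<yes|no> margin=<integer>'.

d = (13, 3),  |d|² = 178;  R = 1+1 = 2,  c = 178−2² = 174
v_rel = (-10, -1),  |v_rel|² = 101;  v_rel·d = (-10)·(13) + (-1)·(3) = -133
101·t² + 266·t + 174 = 0  ⇒  m = (-133)² − 101·174 = 115
m = 115 > 0,  v_rel·d = -133 < 0  ⇒  outside

inside=no margin=115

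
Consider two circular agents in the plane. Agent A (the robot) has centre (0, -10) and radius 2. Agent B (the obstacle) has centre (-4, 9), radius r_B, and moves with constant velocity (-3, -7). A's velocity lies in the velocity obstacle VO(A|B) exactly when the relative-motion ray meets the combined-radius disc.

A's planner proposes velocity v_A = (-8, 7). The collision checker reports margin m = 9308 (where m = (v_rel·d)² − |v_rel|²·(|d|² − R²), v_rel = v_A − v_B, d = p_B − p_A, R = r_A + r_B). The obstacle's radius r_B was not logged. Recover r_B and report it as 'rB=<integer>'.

m = 9308
d = (-4, 19);  v_rel = (-5, 14),  |v_rel|² = 221
v_rel×d = (-5)·(19) − (14)·(-4) = -39
since m = R²·221 − (-39)²:  R² = (1521 + 9308) / 221 = 49
R = √49 = 7  ⇒  r_B = 7 − 2 = 5

rB=5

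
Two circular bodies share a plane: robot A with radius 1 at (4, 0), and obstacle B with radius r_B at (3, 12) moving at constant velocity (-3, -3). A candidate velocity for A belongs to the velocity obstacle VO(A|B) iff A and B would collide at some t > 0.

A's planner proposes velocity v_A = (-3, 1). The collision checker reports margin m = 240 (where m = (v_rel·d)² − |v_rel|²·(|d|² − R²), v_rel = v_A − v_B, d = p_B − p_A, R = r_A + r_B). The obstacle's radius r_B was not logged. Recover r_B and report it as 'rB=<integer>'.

m = 240
d = (-1, 12);  v_rel = (0, 4),  |v_rel|² = 16
v_rel×d = (0)·(12) − (4)·(-1) = 4
since m = R²·16 − 4²:  R² = (16 + 240) / 16 = 16
R = √16 = 4  ⇒  r_B = 4 − 1 = 3

rB=3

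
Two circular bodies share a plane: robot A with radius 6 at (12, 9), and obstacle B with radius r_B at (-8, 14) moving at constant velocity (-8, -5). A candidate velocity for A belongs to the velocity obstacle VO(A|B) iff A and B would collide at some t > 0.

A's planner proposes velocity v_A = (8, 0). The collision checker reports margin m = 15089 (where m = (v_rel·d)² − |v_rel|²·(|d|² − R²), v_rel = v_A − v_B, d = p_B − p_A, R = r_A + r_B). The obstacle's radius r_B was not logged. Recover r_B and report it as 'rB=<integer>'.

m = 15089
d = (-20, 5);  v_rel = (16, 5),  |v_rel|² = 281
v_rel×d = (16)·(5) − (5)·(-20) = 180
since m = R²·281 − 180²:  R² = (32400 + 15089) / 281 = 169
R = √169 = 13  ⇒  r_B = 13 − 6 = 7

rB=7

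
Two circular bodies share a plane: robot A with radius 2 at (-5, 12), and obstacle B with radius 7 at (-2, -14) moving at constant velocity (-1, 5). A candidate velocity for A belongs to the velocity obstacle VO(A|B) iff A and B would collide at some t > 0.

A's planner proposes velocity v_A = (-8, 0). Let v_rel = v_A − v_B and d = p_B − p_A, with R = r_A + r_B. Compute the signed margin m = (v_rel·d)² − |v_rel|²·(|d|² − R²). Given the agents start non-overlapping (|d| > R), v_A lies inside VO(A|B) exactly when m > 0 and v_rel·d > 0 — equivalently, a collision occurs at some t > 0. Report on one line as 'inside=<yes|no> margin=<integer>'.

d = (3, -26),  |d|² = 685;  R = 2+7 = 9,  c = 685−9² = 604
v_rel = (-7, -5),  |v_rel|² = 74;  v_rel·d = (-7)·(3) + (-5)·(-26) = 109
74·t² − 218·t + 604 = 0  ⇒  m = 109² − 74·604 = -32815
m = -32815 < 0,  v_rel·d = 109 > 0  ⇒  outside

inside=no margin=-32815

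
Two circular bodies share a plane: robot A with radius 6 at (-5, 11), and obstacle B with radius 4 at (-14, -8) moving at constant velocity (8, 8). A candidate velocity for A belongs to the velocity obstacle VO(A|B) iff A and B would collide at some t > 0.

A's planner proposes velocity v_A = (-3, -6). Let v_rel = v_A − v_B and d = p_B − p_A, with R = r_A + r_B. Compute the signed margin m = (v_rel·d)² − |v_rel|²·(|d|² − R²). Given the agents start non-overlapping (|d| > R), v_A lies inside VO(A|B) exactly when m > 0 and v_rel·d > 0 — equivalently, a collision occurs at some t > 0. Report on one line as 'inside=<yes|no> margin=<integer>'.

d = (-9, -19),  |d|² = 442;  R = 6+4 = 10,  c = 442−10² = 342
v_rel = (-11, -14),  |v_rel|² = 317;  v_rel·d = (-11)·(-9) + (-14)·(-19) = 365
317·t² − 730·t + 342 = 0  ⇒  m = 365² − 317·342 = 24811
m = 24811 > 0,  v_rel·d = 365 > 0  ⇒  inside

inside=yes margin=24811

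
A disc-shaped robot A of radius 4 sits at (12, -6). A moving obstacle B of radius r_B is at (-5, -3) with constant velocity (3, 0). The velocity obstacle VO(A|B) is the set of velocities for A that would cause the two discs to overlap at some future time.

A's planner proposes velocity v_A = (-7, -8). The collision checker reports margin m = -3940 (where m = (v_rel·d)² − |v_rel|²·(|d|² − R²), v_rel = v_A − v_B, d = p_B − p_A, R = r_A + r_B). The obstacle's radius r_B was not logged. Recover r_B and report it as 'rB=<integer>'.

m = -3940
d = (-17, 3);  v_rel = (-10, -8),  |v_rel|² = 164
v_rel×d = (-10)·(3) − (-8)·(-17) = -166
since m = R²·164 − (-166)²:  R² = (27556 + -3940) / 164 = 144
R = √144 = 12  ⇒  r_B = 12 − 4 = 8

rB=8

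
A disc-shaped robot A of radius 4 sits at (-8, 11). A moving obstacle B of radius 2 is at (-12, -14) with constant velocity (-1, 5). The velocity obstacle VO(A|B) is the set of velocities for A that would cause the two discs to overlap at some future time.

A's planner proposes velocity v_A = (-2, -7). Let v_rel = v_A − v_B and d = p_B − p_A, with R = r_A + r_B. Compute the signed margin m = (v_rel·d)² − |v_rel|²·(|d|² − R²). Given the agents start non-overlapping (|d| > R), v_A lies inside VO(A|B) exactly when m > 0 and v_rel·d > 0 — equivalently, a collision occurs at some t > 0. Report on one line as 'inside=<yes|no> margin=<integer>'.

d = (-4, -25),  |d|² = 641;  R = 4+2 = 6,  c = 641−6² = 605
v_rel = (-1, -12),  |v_rel|² = 145;  v_rel·d = (-1)·(-4) + (-12)·(-25) = 304
145·t² − 608·t + 605 = 0  ⇒  m = 304² − 145·605 = 4691
m = 4691 > 0,  v_rel·d = 304 > 0  ⇒  inside

inside=yes margin=4691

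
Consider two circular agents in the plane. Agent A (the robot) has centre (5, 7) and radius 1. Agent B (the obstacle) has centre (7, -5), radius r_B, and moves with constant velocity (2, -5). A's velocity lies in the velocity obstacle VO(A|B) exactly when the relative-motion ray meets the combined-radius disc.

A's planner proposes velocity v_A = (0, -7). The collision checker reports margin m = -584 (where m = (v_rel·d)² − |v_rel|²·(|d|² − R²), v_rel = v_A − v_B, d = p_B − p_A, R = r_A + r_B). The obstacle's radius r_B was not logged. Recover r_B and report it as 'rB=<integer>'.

m = -584
d = (2, -12);  v_rel = (-2, -2),  |v_rel|² = 8
v_rel×d = (-2)·(-12) − (-2)·(2) = 28
since m = R²·8 − 28²:  R² = (784 + -584) / 8 = 25
R = √25 = 5  ⇒  r_B = 5 − 1 = 4

rB=4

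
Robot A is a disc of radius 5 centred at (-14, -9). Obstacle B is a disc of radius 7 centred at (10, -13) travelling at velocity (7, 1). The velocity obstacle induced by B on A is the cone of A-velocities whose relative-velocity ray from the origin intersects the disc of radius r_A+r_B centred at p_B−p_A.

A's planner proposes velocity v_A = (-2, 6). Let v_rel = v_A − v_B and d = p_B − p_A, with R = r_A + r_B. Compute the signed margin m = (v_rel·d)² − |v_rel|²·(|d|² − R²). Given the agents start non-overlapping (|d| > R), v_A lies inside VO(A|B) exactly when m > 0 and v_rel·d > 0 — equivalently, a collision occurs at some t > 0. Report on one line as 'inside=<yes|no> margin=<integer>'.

d = (24, -4),  |d|² = 592;  R = 5+7 = 12,  c = 592−12² = 448
v_rel = (-9, 5),  |v_rel|² = 106;  v_rel·d = (-9)·(24) + (5)·(-4) = -236
106·t² + 472·t + 448 = 0  ⇒  m = (-236)² − 106·448 = 8208
m = 8208 > 0,  v_rel·d = -236 < 0  ⇒  outside

inside=no margin=8208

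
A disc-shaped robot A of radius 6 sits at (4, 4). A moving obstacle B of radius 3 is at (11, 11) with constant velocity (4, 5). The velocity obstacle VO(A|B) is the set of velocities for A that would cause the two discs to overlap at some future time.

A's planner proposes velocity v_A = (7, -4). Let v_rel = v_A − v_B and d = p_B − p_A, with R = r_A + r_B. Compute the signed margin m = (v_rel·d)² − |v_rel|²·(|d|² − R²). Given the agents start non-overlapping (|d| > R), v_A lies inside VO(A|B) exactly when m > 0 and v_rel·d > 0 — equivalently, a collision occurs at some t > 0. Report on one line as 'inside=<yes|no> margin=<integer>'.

d = (7, 7),  |d|² = 98;  R = 6+3 = 9,  c = 98−9² = 17
v_rel = (3, -9),  |v_rel|² = 90;  v_rel·d = (3)·(7) + (-9)·(7) = -42
90·t² + 84·t + 17 = 0  ⇒  m = (-42)² − 90·17 = 234
m = 234 > 0,  v_rel·d = -42 < 0  ⇒  outside

inside=no margin=234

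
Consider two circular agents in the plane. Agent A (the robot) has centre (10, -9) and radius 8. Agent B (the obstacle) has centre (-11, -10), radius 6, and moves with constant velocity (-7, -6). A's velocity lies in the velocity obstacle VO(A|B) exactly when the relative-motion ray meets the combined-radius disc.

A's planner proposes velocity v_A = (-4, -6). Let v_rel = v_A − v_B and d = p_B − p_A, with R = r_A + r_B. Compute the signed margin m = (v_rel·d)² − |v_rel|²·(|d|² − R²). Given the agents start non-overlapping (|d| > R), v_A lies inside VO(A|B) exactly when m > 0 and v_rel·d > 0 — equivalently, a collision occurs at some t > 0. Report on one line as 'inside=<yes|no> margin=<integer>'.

d = (-21, -1),  |d|² = 442;  R = 8+6 = 14,  c = 442−14² = 246
v_rel = (3, 0),  |v_rel|² = 9;  v_rel·d = (3)·(-21) + (0)·(-1) = -63
9·t² + 126·t + 246 = 0  ⇒  m = (-63)² − 9·246 = 1755
m = 1755 > 0,  v_rel·d = -63 < 0  ⇒  outside

inside=no margin=1755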